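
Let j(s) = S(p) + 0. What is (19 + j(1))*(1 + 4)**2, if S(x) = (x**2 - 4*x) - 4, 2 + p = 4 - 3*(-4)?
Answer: 3875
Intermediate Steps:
p = 14 (p = -2 + (4 - 3*(-4)) = -2 + (4 + 12) = -2 + 16 = 14)
S(x) = -4 + x**2 - 4*x
j(s) = 136 (j(s) = (-4 + 14**2 - 4*14) + 0 = (-4 + 196 - 56) + 0 = 136 + 0 = 136)
(19 + j(1))*(1 + 4)**2 = (19 + 136)*(1 + 4)**2 = 155*5**2 = 155*25 = 3875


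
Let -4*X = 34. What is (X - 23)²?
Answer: 3969/4 ≈ 992.25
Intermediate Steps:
X = -17/2 (X = -¼*34 = -17/2 ≈ -8.5000)
(X - 23)² = (-17/2 - 23)² = (-63/2)² = 3969/4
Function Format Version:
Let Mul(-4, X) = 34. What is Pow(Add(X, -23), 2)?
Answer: Rational(3969, 4) ≈ 992.25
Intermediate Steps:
X = Rational(-17, 2) (X = Mul(Rational(-1, 4), 34) = Rational(-17, 2) ≈ -8.5000)
Pow(Add(X, -23), 2) = Pow(Add(Rational(-17, 2), -23), 2) = Pow(Rational(-63, 2), 2) = Rational(3969, 4)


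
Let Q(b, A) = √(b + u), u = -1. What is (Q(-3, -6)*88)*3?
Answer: 528*I ≈ 528.0*I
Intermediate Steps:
Q(b, A) = √(-1 + b) (Q(b, A) = √(b - 1) = √(-1 + b))
(Q(-3, -6)*88)*3 = (√(-1 - 3)*88)*3 = (√(-4)*88)*3 = ((2*I)*88)*3 = (176*I)*3 = 528*I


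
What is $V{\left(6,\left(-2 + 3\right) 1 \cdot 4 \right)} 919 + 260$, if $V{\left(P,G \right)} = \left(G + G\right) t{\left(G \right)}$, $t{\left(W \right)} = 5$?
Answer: $37020$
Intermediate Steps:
$V{\left(P,G \right)} = 10 G$ ($V{\left(P,G \right)} = \left(G + G\right) 5 = 2 G 5 = 10 G$)
$V{\left(6,\left(-2 + 3\right) 1 \cdot 4 \right)} 919 + 260 = 10 \left(-2 + 3\right) 1 \cdot 4 \cdot 919 + 260 = 10 \cdot 1 \cdot 4 \cdot 919 + 260 = 10 \cdot 4 \cdot 919 + 260 = 40 \cdot 919 + 260 = 36760 + 260 = 37020$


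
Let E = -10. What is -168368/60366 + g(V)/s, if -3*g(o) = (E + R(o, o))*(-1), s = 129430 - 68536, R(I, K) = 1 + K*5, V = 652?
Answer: -5093592185/1837963602 ≈ -2.7713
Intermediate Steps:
R(I, K) = 1 + 5*K
s = 60894
g(o) = -3 + 5*o/3 (g(o) = -(-10 + (1 + 5*o))*(-1)/3 = -(-9 + 5*o)*(-1)/3 = -(9 - 5*o)/3 = -3 + 5*o/3)
-168368/60366 + g(V)/s = -168368/60366 + (-3 + (5/3)*652)/60894 = -168368*1/60366 + (-3 + 3260/3)*(1/60894) = -84184/30183 + (3251/3)*(1/60894) = -84184/30183 + 3251/182682 = -5093592185/1837963602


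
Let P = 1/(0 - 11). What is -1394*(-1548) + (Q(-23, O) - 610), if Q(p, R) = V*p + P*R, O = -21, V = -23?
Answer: 23736162/11 ≈ 2.1578e+6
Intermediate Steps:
P = -1/11 (P = 1/(-11) = -1/11 ≈ -0.090909)
Q(p, R) = -23*p - R/11
-1394*(-1548) + (Q(-23, O) - 610) = -1394*(-1548) + ((-23*(-23) - 1/11*(-21)) - 610) = 2157912 + ((529 + 21/11) - 610) = 2157912 + (5840/11 - 610) = 2157912 - 870/11 = 23736162/11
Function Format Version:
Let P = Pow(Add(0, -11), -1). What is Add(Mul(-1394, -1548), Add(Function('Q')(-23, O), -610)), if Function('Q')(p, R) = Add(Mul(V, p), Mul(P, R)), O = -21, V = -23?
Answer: Rational(23736162, 11) ≈ 2.1578e+6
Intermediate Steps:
P = Rational(-1, 11) (P = Pow(-11, -1) = Rational(-1, 11) ≈ -0.090909)
Function('Q')(p, R) = Add(Mul(-23, p), Mul(Rational(-1, 11), R))
Add(Mul(-1394, -1548), Add(Function('Q')(-23, O), -610)) = Add(Mul(-1394, -1548), Add(Add(Mul(-23, -23), Mul(Rational(-1, 11), -21)), -610)) = Add(2157912, Add(Add(529, Rational(21, 11)), -610)) = Add(2157912, Add(Rational(5840, 11), -610)) = Add(2157912, Rational(-870, 11)) = Rational(23736162, 11)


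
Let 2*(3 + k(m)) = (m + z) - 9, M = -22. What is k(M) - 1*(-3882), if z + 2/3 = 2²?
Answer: 23191/6 ≈ 3865.2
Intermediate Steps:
z = 10/3 (z = -⅔ + 2² = -⅔ + 4 = 10/3 ≈ 3.3333)
k(m) = -35/6 + m/2 (k(m) = -3 + ((m + 10/3) - 9)/2 = -3 + ((10/3 + m) - 9)/2 = -3 + (-17/3 + m)/2 = -3 + (-17/6 + m/2) = -35/6 + m/2)
k(M) - 1*(-3882) = (-35/6 + (½)*(-22)) - 1*(-3882) = (-35/6 - 11) + 3882 = -101/6 + 3882 = 23191/6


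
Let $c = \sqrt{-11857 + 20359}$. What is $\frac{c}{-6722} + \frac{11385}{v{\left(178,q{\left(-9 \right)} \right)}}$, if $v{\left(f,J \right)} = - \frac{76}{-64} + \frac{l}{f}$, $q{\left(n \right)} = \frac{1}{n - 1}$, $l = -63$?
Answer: $\frac{16212240}{1187} - \frac{\sqrt{8502}}{6722} \approx 13658.0$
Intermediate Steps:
$q{\left(n \right)} = \frac{1}{-1 + n}$
$c = \sqrt{8502} \approx 92.206$
$v{\left(f,J \right)} = \frac{19}{16} - \frac{63}{f}$ ($v{\left(f,J \right)} = - \frac{76}{-64} - \frac{63}{f} = \left(-76\right) \left(- \frac{1}{64}\right) - \frac{63}{f} = \frac{19}{16} - \frac{63}{f}$)
$\frac{c}{-6722} + \frac{11385}{v{\left(178,q{\left(-9 \right)} \right)}} = \frac{\sqrt{8502}}{-6722} + \frac{11385}{\frac{19}{16} - \frac{63}{178}} = \sqrt{8502} \left(- \frac{1}{6722}\right) + \frac{11385}{\frac{19}{16} - \frac{63}{178}} = - \frac{\sqrt{8502}}{6722} + \frac{11385}{\frac{19}{16} - \frac{63}{178}} = - \frac{\sqrt{8502}}{6722} + \frac{11385}{\frac{1187}{1424}} = - \frac{\sqrt{8502}}{6722} + 11385 \cdot \frac{1424}{1187} = - \frac{\sqrt{8502}}{6722} + \frac{16212240}{1187} = \frac{16212240}{1187} - \frac{\sqrt{8502}}{6722}$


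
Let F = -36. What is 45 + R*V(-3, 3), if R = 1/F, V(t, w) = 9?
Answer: 179/4 ≈ 44.750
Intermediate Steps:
R = -1/36 (R = 1/(-36) = -1/36 ≈ -0.027778)
45 + R*V(-3, 3) = 45 - 1/36*9 = 45 - 1/4 = 179/4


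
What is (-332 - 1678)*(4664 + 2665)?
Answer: -14731290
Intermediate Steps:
(-332 - 1678)*(4664 + 2665) = -2010*7329 = -14731290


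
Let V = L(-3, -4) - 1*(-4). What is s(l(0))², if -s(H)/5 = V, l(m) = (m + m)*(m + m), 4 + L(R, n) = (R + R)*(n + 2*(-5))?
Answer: 176400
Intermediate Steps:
L(R, n) = -4 + 2*R*(-10 + n) (L(R, n) = -4 + (R + R)*(n + 2*(-5)) = -4 + (2*R)*(n - 10) = -4 + (2*R)*(-10 + n) = -4 + 2*R*(-10 + n))
V = 84 (V = (-4 - 20*(-3) + 2*(-3)*(-4)) - 1*(-4) = (-4 + 60 + 24) + 4 = 80 + 4 = 84)
l(m) = 4*m² (l(m) = (2*m)*(2*m) = 4*m²)
s(H) = -420 (s(H) = -5*84 = -420)
s(l(0))² = (-420)² = 176400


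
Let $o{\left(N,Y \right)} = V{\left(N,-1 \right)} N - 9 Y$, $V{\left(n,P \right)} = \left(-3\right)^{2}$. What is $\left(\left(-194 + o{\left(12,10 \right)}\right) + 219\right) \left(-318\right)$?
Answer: $-13674$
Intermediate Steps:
$V{\left(n,P \right)} = 9$
$o{\left(N,Y \right)} = - 9 Y + 9 N$ ($o{\left(N,Y \right)} = 9 N - 9 Y = - 9 Y + 9 N$)
$\left(\left(-194 + o{\left(12,10 \right)}\right) + 219\right) \left(-318\right) = \left(\left(-194 + \left(\left(-9\right) 10 + 9 \cdot 12\right)\right) + 219\right) \left(-318\right) = \left(\left(-194 + \left(-90 + 108\right)\right) + 219\right) \left(-318\right) = \left(\left(-194 + 18\right) + 219\right) \left(-318\right) = \left(-176 + 219\right) \left(-318\right) = 43 \left(-318\right) = -13674$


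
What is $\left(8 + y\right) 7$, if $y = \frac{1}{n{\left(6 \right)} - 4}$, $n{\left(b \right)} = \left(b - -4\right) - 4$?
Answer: $\frac{119}{2} \approx 59.5$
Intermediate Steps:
$n{\left(b \right)} = b$ ($n{\left(b \right)} = \left(b + 4\right) - 4 = \left(4 + b\right) - 4 = b$)
$y = \frac{1}{2}$ ($y = \frac{1}{6 - 4} = \frac{1}{2} \approx 0.5$)
$\left(8 + y\right) 7 = \left(8 + \frac{1}{2}\right) 7 = \frac{17}{2} \cdot 7 = \frac{119}{2}$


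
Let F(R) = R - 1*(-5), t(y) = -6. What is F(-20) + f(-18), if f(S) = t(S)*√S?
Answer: -15 - 18*I*√2 ≈ -15.0 - 25.456*I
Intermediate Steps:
F(R) = 5 + R (F(R) = R + 5 = 5 + R)
f(S) = -6*√S
F(-20) + f(-18) = (5 - 20) - 18*I*√2 = -15 - 18*I*√2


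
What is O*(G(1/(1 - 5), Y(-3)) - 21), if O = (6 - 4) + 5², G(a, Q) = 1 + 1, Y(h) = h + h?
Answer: -513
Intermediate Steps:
Y(h) = 2*h
G(a, Q) = 2
O = 27 (O = 2 + 25 = 27)
O*(G(1/(1 - 5), Y(-3)) - 21) = 27*(2 - 21) = 27*(-19) = -513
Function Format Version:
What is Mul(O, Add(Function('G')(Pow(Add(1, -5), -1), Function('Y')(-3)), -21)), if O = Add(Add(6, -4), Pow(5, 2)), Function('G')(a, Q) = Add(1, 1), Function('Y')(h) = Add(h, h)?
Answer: -513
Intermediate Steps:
Function('Y')(h) = Mul(2, h)
Function('G')(a, Q) = 2
O = 27 (O = Add(2, 25) = 27)
Mul(O, Add(Function('G')(Pow(Add(1, -5), -1), Function('Y')(-3)), -21)) = Mul(27, Add(2, -21)) = Mul(27, -19) = -513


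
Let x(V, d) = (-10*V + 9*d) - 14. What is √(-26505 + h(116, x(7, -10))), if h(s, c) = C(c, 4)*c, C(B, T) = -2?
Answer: I*√26157 ≈ 161.73*I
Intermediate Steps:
x(V, d) = -14 - 10*V + 9*d
h(s, c) = -2*c
√(-26505 + h(116, x(7, -10))) = √(-26505 - 2*(-14 - 10*7 + 9*(-10))) = √(-26505 - 2*(-14 - 70 - 90)) = √(-26505 - 2*(-174)) = √(-26505 + 348) = √(-26157) = I*√26157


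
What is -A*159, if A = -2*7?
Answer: 2226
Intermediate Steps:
A = -14
-A*159 = -(-14)*159 = -1*(-2226) = 2226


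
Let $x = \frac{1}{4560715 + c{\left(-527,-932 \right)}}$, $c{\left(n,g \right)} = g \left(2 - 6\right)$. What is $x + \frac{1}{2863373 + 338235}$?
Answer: $\frac{7766051}{14613557224344} \approx 5.3143 \cdot 10^{-7}$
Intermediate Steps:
$c{\left(n,g \right)} = - 4 g$ ($c{\left(n,g \right)} = g \left(-4\right) = - 4 g$)
$x = \frac{1}{4564443}$ ($x = \frac{1}{4560715 - -3728} = \frac{1}{4560715 + 3728} = \frac{1}{4564443} \approx 2.1908 \cdot 10^{-7}$)
$x + \frac{1}{2863373 + 338235} = \frac{1}{4564443} + \frac{1}{2863373 + 338235} = \frac{1}{4564443} + \frac{1}{3201608} = \frac{7766051}{14613557224344}$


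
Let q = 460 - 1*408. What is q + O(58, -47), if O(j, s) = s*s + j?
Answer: 2319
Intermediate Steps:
O(j, s) = j + s² (O(j, s) = s² + j = j + s²)
q = 52 (q = 460 - 408 = 52)
q + O(58, -47) = 52 + (58 + (-47)²) = 52 + (58 + 2209) = 52 + 2267 = 2319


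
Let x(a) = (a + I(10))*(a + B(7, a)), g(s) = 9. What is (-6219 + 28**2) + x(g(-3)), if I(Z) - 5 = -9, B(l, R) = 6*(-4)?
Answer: -5510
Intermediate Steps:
B(l, R) = -24
I(Z) = -4 (I(Z) = 5 - 9 = -4)
x(a) = (-24 + a)*(-4 + a) (x(a) = (a - 4)*(a - 24) = (-4 + a)*(-24 + a) = (-24 + a)*(-4 + a))
(-6219 + 28**2) + x(g(-3)) = (-6219 + 28**2) + (96 + 9**2 - 28*9) = (-6219 + 784) + (96 + 81 - 252) = -5435 - 75 = -5510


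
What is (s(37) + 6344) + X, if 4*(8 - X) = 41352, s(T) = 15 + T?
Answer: -3934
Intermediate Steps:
X = -10330 (X = 8 - ¼*41352 = 8 - 10338 = -10330)
(s(37) + 6344) + X = ((15 + 37) + 6344) - 10330 = (52 + 6344) - 10330 = 6396 - 10330 = -3934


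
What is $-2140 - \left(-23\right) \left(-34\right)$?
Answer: $-2922$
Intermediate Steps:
$-2140 - \left(-23\right) \left(-34\right) = -2140 - 782 = -2922$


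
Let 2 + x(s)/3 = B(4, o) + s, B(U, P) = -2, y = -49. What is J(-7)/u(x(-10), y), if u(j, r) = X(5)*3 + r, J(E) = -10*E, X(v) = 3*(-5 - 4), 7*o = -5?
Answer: -7/13 ≈ -0.53846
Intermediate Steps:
o = -5/7 (o = (1/7)*(-5) = -5/7 ≈ -0.71429)
X(v) = -27 (X(v) = 3*(-9) = -27)
x(s) = -12 + 3*s (x(s) = -6 + 3*(-2 + s) = -6 + (-6 + 3*s) = -12 + 3*s)
u(j, r) = -81 + r (u(j, r) = -27*3 + r = -81 + r)
J(-7)/u(x(-10), y) = (-10*(-7))/(-81 - 49) = 70/(-130) = 70*(-1/130) = -7/13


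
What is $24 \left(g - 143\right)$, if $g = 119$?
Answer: $-576$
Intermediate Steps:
$24 \left(g - 143\right) = 24 \left(119 - 143\right) = 24 \left(-24\right) = -576$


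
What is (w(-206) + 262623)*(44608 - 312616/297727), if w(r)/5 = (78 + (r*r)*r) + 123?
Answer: -576985727636416800/297727 ≈ -1.9380e+12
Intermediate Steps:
w(r) = 1005 + 5*r³ (w(r) = 5*((78 + (r*r)*r) + 123) = 5*((78 + r²*r) + 123) = 5*((78 + r³) + 123) = 5*(201 + r³) = 1005 + 5*r³)
(w(-206) + 262623)*(44608 - 312616/297727) = ((1005 + 5*(-206)³) + 262623)*(44608 - 312616/297727) = ((1005 + 5*(-8741816)) + 262623)*(44608 - 312616*1/297727) = ((1005 - 43709080) + 262623)*(44608 - 312616/297727) = (-43708075 + 262623)*(13280693400/297727) = -43445452*13280693400/297727 = -576985727636416800/297727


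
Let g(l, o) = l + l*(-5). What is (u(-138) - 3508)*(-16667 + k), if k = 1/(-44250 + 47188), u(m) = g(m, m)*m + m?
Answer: 1954347679595/1469 ≈ 1.3304e+9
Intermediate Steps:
g(l, o) = -4*l (g(l, o) = l - 5*l = -4*l)
u(m) = m - 4*m**2 (u(m) = (-4*m)*m + m = -4*m**2 + m = m - 4*m**2)
k = 1/2938 ≈ 0.00034037
(u(-138) - 3508)*(-16667 + k) = (-138*(1 - 4*(-138)) - 3508)*(-16667 + 1/2938) = (-138*(1 + 552) - 3508)*(-48967645/2938) = (-138*553 - 3508)*(-48967645/2938) = (-76314 - 3508)*(-48967645/2938) = -79822*(-48967645/2938) = 1954347679595/1469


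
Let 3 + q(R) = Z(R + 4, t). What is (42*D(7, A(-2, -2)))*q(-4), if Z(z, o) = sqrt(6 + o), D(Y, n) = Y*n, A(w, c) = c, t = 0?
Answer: 1764 - 588*sqrt(6) ≈ 323.70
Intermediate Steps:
q(R) = -3 + sqrt(6) (q(R) = -3 + sqrt(6 + 0) = -3 + sqrt(6))
(42*D(7, A(-2, -2)))*q(-4) = (42*(7*(-2)))*(-3 + sqrt(6)) = (42*(-14))*(-3 + sqrt(6)) = -588*(-3 + sqrt(6)) = 1764 - 588*sqrt(6)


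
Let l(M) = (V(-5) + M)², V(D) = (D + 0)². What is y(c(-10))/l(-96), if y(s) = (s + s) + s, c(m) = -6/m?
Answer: 9/25205 ≈ 0.00035707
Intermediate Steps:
y(s) = 3*s (y(s) = 2*s + s = 3*s)
V(D) = D²
l(M) = (25 + M)² (l(M) = ((-5)² + M)² = (25 + M)²)
y(c(-10))/l(-96) = (3*(-6/(-10)))/((25 - 96)²) = (3*(-6*(-⅒)))/((-71)²) = (3*(⅗))/5041 = (9/5)*(1/5041) = 9/25205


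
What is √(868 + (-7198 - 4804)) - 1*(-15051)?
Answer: 15051 + I*√11134 ≈ 15051.0 + 105.52*I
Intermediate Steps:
√(868 + (-7198 - 4804)) - 1*(-15051) = √(868 - 12002) + 15051 = √(-11134) + 15051 = I*√11134 + 15051 = 15051 + I*√11134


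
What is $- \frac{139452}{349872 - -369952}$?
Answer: $- \frac{34863}{179956} \approx -0.19373$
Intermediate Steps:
$- \frac{139452}{349872 - -369952} = - \frac{139452}{349872 + 369952} = - \frac{139452}{719824} = \left(-139452\right) \frac{1}{719824} = - \frac{34863}{179956}$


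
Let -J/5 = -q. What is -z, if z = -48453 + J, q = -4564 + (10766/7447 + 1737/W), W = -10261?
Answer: 5445743615656/76413667 ≈ 71267.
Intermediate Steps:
q = -348654441701/76413667 (q = -4564 + (10766/7447 + 1737/(-10261)) = -4564 + (10766*(1/7447) + 1737*(-1/10261)) = -4564 + (10766/7447 - 1737/10261) = -4564 + 97534487/76413667 = -348654441701/76413667 ≈ -4562.7)
J = -1743272208505/76413667 (J = -(-5)*(-348654441701)/76413667 = -5*348654441701/76413667 = -1743272208505/76413667 ≈ -22814.)
z = -5445743615656/76413667 (z = -48453 - 1743272208505/76413667 = -5445743615656/76413667 ≈ -71267.)
-z = -1*(-5445743615656/76413667) = 5445743615656/76413667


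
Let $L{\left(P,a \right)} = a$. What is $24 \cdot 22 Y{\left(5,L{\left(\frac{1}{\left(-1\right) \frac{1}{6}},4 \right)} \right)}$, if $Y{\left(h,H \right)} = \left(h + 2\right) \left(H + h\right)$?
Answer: $33264$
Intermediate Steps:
$Y{\left(h,H \right)} = \left(2 + h\right) \left(H + h\right)$
$24 \cdot 22 Y{\left(5,L{\left(\frac{1}{\left(-1\right) \frac{1}{6}},4 \right)} \right)} = 24 \cdot 22 \left(5^{2} + 2 \cdot 4 + 2 \cdot 5 + 4 \cdot 5\right) = 528 \left(25 + 8 + 10 + 20\right) = 528 \cdot 63 = 33264$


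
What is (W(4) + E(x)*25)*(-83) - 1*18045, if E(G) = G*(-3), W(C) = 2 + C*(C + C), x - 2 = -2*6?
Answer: -83117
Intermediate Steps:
x = -10 (x = 2 - 2*6 = 2 - 12 = -10)
W(C) = 2 + 2*C² (W(C) = 2 + C*(2*C) = 2 + 2*C²)
E(G) = -3*G
(W(4) + E(x)*25)*(-83) - 1*18045 = ((2 + 2*4²) - 3*(-10)*25)*(-83) - 1*18045 = ((2 + 2*16) + 30*25)*(-83) - 18045 = ((2 + 32) + 750)*(-83) - 18045 = (34 + 750)*(-83) - 18045 = 784*(-83) - 18045 = -65072 - 18045 = -83117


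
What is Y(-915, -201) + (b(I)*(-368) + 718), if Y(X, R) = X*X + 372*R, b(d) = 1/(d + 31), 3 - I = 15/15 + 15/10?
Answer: 48079037/63 ≈ 7.6316e+5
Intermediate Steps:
I = 1/2 (I = 3 - (15/15 + 15/10) = 3 - (15*(1/15) + 15*(1/10)) = 3 - (1 + 3/2) = 3 - 1*5/2 = 3 - 5/2 = 1/2 ≈ 0.50000)
b(d) = 1/(31 + d)
Y(X, R) = X**2 + 372*R
Y(-915, -201) + (b(I)*(-368) + 718) = ((-915)**2 + 372*(-201)) + (-368/(31 + 1/2) + 718) = (837225 - 74772) + (-368/(63/2) + 718) = 762453 + ((2/63)*(-368) + 718) = 762453 + (-736/63 + 718) = 762453 + 44498/63 = 48079037/63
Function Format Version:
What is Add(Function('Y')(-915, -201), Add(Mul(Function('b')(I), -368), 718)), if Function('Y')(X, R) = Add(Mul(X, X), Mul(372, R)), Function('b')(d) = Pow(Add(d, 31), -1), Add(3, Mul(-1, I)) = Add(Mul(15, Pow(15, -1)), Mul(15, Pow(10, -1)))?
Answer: Rational(48079037, 63) ≈ 7.6316e+5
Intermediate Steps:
I = Rational(1, 2) (I = Add(3, Mul(-1, Add(Mul(15, Pow(15, -1)), Mul(15, Pow(10, -1))))) = Add(3, Mul(-1, Add(Mul(15, Rational(1, 15)), Mul(15, Rational(1, 10))))) = Add(3, Mul(-1, Add(1, Rational(3, 2)))) = Add(3, Mul(-1, Rational(5, 2))) = Add(3, Rational(-5, 2)) = Rational(1, 2) ≈ 0.50000)
Function('b')(d) = Pow(Add(31, d), -1)
Function('Y')(X, R) = Add(Pow(X, 2), Mul(372, R))
Add(Function('Y')(-915, -201), Add(Mul(Function('b')(I), -368), 718)) = Add(Add(Pow(-915, 2), Mul(372, -201)), Add(Mul(Pow(Add(31, Rational(1, 2)), -1), -368), 718)) = Add(Add(837225, -74772), Add(Mul(Pow(Rational(63, 2), -1), -368), 718)) = Add(762453, Add(Mul(Rational(2, 63), -368), 718)) = Add(762453, Add(Rational(-736, 63), 718)) = Add(762453, Rational(44498, 63)) = Rational(48079037, 63)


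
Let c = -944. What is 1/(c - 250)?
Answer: -1/1194 ≈ -0.00083752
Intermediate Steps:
1/(c - 250) = 1/(-944 - 250) = 1/(-1194) = -1/1194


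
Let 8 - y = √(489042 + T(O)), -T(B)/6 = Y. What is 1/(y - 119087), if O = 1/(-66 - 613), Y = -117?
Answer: -13231/1575479833 + 4*√3401/4726439499 ≈ -8.3487e-6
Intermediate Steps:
O = -1/679 (O = 1/(-679) = -1/679 ≈ -0.0014728)
T(B) = 702 (T(B) = -6*(-117) = 702)
y = 8 - 12*√3401 (y = 8 - √(489042 + 702) = 8 - √489744 = 8 - 12*√3401 ≈ -691.82)
1/(y - 119087) = 1/((8 - 12*√3401) - 119087) = 1/(-119079 - 12*√3401)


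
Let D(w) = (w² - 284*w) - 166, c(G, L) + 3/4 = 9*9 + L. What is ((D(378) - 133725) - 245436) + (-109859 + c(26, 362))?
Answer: -1812847/4 ≈ -4.5321e+5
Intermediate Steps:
c(G, L) = 321/4 + L (c(G, L) = -¾ + (9*9 + L) = -¾ + (81 + L) = 321/4 + L)
D(w) = -166 + w² - 284*w
((D(378) - 133725) - 245436) + (-109859 + c(26, 362)) = (((-166 + 378² - 284*378) - 133725) - 245436) + (-109859 + (321/4 + 362)) = (((-166 + 142884 - 107352) - 133725) - 245436) + (-109859 + 1769/4) = ((35366 - 133725) - 245436) - 437667/4 = (-98359 - 245436) - 437667/4 = -343795 - 437667/4 = -1812847/4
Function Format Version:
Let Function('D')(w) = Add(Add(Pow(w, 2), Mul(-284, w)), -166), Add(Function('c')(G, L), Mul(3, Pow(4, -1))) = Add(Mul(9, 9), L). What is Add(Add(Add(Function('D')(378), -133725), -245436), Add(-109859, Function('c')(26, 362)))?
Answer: Rational(-1812847, 4) ≈ -4.5321e+5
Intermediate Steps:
Function('c')(G, L) = Add(Rational(321, 4), L) (Function('c')(G, L) = Add(Rational(-3, 4), Add(Mul(9, 9), L)) = Add(Rational(-3, 4), Add(81, L)) = Add(Rational(321, 4), L))
Function('D')(w) = Add(-166, Pow(w, 2), Mul(-284, w))
Add(Add(Add(Function('D')(378), -133725), -245436), Add(-109859, Function('c')(26, 362))) = Add(Add(Add(Add(-166, Pow(378, 2), Mul(-284, 378)), -133725), -245436), Add(-109859, Add(Rational(321, 4), 362))) = Add(Add(Add(Add(-166, 142884, -107352), -133725), -245436), Add(-109859, Rational(1769, 4))) = Add(Add(Add(35366, -133725), -245436), Rational(-437667, 4)) = Add(Add(-98359, -245436), Rational(-437667, 4)) = Add(-343795, Rational(-437667, 4)) = Rational(-1812847, 4)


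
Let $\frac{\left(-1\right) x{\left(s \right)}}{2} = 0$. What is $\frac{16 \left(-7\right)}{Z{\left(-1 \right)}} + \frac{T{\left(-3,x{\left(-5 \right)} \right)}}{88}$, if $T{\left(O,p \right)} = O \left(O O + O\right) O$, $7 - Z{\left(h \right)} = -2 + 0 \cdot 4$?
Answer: $- \frac{4685}{396} \approx -11.831$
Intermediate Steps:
$x{\left(s \right)} = 0$ ($x{\left(s \right)} = \left(-2\right) 0 = 0$)
$Z{\left(h \right)} = 9$ ($Z{\left(h \right)} = 7 - \left(-2 + 0 \cdot 4\right) = 7 - \left(-2 + 0\right) = 7 - -2 = 7 + 2 = 9$)
$T{\left(O,p \right)} = O^{2} \left(O + O^{2}\right)$ ($T{\left(O,p \right)} = O \left(O^{2} + O\right) O = O \left(O + O^{2}\right) O = O^{2} \left(O + O^{2}\right)$)
$\frac{16 \left(-7\right)}{Z{\left(-1 \right)}} + \frac{T{\left(-3,x{\left(-5 \right)} \right)}}{88} = \frac{16 \left(-7\right)}{9} + \frac{\left(-3\right)^{3} \left(1 - 3\right)}{88} = \left(-112\right) \frac{1}{9} + \left(-27\right) \left(-2\right) \frac{1}{88} = - \frac{112}{9} + 54 \cdot \frac{1}{88} = - \frac{112}{9} + \frac{27}{44} = - \frac{4685}{396}$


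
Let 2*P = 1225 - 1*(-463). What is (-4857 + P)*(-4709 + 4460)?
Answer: 999237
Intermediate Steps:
P = 844 (P = (1225 - 1*(-463))/2 = (1225 + 463)/2 = (½)*1688 = 844)
(-4857 + P)*(-4709 + 4460) = (-4857 + 844)*(-4709 + 4460) = -4013*(-249) = 999237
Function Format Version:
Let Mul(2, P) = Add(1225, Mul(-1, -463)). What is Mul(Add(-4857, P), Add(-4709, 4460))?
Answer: 999237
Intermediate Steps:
P = 844 (P = Mul(Rational(1, 2), Add(1225, Mul(-1, -463))) = Mul(Rational(1, 2), Add(1225, 463)) = Mul(Rational(1, 2), 1688) = 844)
Mul(Add(-4857, P), Add(-4709, 4460)) = Mul(Add(-4857, 844), Add(-4709, 4460)) = Mul(-4013, -249) = 999237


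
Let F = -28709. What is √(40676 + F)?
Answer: √11967 ≈ 109.39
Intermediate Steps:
√(40676 + F) = √(40676 - 28709) = √11967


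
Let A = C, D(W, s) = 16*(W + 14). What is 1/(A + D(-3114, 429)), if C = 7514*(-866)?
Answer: -1/6556724 ≈ -1.5252e-7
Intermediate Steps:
C = -6507124
D(W, s) = 224 + 16*W (D(W, s) = 16*(14 + W) = 224 + 16*W)
A = -6507124
1/(A + D(-3114, 429)) = 1/(-6507124 + (224 + 16*(-3114))) = 1/(-6507124 + (224 - 49824)) = 1/(-6507124 - 49600) = 1/(-6556724) = -1/6556724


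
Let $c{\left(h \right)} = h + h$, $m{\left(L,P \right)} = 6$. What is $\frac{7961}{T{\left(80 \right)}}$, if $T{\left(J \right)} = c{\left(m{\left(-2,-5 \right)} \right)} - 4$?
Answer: $\frac{7961}{8} \approx 995.13$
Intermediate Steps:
$c{\left(h \right)} = 2 h$
$T{\left(J \right)} = 8$ ($T{\left(J \right)} = 2 \cdot 6 - 4 = 12 - 4 = 8$)
$\frac{7961}{T{\left(80 \right)}} = \frac{7961}{8}$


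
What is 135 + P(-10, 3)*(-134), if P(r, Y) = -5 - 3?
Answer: 1207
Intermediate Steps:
P(r, Y) = -8
135 + P(-10, 3)*(-134) = 135 - 8*(-134) = 135 + 1072 = 1207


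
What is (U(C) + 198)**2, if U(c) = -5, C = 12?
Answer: 37249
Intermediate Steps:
(U(C) + 198)**2 = (-5 + 198)**2 = 193**2 = 37249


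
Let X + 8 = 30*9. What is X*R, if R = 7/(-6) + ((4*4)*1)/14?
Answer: -131/21 ≈ -6.2381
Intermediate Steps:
X = 262 (X = -8 + 30*9 = -8 + 270 = 262)
R = -1/42 (R = 7*(-⅙) + (16*1)*(1/14) = -7/6 + 16*(1/14) = -7/6 + 8/7 = -1/42 ≈ -0.023810)
X*R = 262*(-1/42) = -131/21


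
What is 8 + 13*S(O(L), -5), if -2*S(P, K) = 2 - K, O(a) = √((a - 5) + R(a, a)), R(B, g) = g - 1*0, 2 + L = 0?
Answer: -75/2 ≈ -37.500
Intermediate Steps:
L = -2 (L = -2 + 0 = -2)
R(B, g) = g (R(B, g) = g + 0 = g)
O(a) = √(-5 + 2*a) (O(a) = √((a - 5) + a) = √((-5 + a) + a) = √(-5 + 2*a))
S(P, K) = -1 + K/2 (S(P, K) = -(2 - K)/2 = -1 + K/2)
8 + 13*S(O(L), -5) = 8 + 13*(-1 + (½)*(-5)) = 8 + 13*(-1 - 5/2) = 8 + 13*(-7/2) = 8 - 91/2 = -75/2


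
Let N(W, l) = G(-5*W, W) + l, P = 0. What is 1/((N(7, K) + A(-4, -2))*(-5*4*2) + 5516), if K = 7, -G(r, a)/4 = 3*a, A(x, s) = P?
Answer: 1/8596 ≈ 0.00011633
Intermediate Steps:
A(x, s) = 0
G(r, a) = -12*a
N(W, l) = l - 12*W (N(W, l) = -12*W + l = l - 12*W)
1/((N(7, K) + A(-4, -2))*(-5*4*2) + 5516) = 1/(((7 - 12*7) + 0)*(-5*4*2) + 5516) = 1/(((7 - 84) + 0)*(-20*2) + 5516) = 1/((-77 + 0)*(-40) + 5516) = 1/(-77*(-40) + 5516) = 1/(3080 + 5516) = 1/8596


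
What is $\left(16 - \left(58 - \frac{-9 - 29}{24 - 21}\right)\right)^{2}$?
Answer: $\frac{26896}{9} \approx 2988.4$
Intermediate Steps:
$\left(16 - \left(58 - \frac{-9 - 29}{24 - 21}\right)\right)^{2} = \left(16 - \left(58 + \frac{38}{3}\right)\right)^{2} = \left(16 - \frac{212}{3}\right)^{2} = \left(- \frac{164}{3}\right)^{2} = \frac{26896}{9}$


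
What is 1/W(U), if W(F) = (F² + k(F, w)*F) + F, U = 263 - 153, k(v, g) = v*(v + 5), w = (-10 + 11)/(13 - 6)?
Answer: 1/1403710 ≈ 7.1240e-7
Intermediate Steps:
w = ⅐ (w = 1/7 = 1*(⅐) = ⅐ ≈ 0.14286)
k(v, g) = v*(5 + v)
U = 110
W(F) = F + F² + F²*(5 + F) (W(F) = (F² + (F*(5 + F))*F) + F = (F² + F²*(5 + F)) + F = F + F² + F²*(5 + F))
1/W(U) = 1/(110*(1 + 110 + 110*(5 + 110))) = 1/(110*(1 + 110 + 110*115)) = 1/(110*(1 + 110 + 12650)) = 1/(110*12761) = 1/1403710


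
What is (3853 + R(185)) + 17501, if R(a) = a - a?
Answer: 21354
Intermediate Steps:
R(a) = 0
(3853 + R(185)) + 17501 = (3853 + 0) + 17501 = 3853 + 17501 = 21354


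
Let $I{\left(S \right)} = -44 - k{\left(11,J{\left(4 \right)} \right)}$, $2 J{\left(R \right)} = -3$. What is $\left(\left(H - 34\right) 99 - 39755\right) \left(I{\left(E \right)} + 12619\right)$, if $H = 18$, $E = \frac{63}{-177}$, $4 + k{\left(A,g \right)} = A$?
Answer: $-519548552$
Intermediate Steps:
$J{\left(R \right)} = - \frac{3}{2}$ ($J{\left(R \right)} = \frac{1}{2} \left(-3\right) = - \frac{3}{2}$)
$k{\left(A,g \right)} = -4 + A$
$E = - \frac{21}{59}$ ($E = 63 \left(- \frac{1}{177}\right) = - \frac{21}{59} \approx -0.35593$)
$I{\left(S \right)} = -51$ ($I{\left(S \right)} = -44 - \left(-4 + 11\right) = -44 - 7 = -51$)
$\left(\left(H - 34\right) 99 - 39755\right) \left(I{\left(E \right)} + 12619\right) = \left(\left(18 - 34\right) 99 - 39755\right) \left(-51 + 12619\right) = \left(\left(-16\right) 99 - 39755\right) 12568 = \left(-1584 - 39755\right) 12568 = \left(-41339\right) 12568 = -519548552$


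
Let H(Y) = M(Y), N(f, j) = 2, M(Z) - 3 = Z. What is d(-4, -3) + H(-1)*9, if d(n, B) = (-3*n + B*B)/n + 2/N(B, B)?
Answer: 55/4 ≈ 13.750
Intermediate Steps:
M(Z) = 3 + Z
H(Y) = 3 + Y
d(n, B) = 1 + (B² - 3*n)/n (d(n, B) = (-3*n + B*B)/n + 2/2 = (-3*n + B²)/n + 2*(½) = (B² - 3*n)/n + 1 = 1 + (B² - 3*n)/n)
d(-4, -3) + H(-1)*9 = (-2 + (-3)²/(-4)) + (3 - 1)*9 = (-2 + 9*(-¼)) + 2*9 = (-2 - 9/4) + 18 = -17/4 + 18 = 55/4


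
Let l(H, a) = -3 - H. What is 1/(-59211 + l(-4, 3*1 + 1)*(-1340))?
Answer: -1/60551 ≈ -1.6515e-5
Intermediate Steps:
1/(-59211 + l(-4, 3*1 + 1)*(-1340)) = 1/(-59211 + (-3 - 1*(-4))*(-1340)) = 1/(-59211 + (-3 + 4)*(-1340)) = 1/(-59211 + 1*(-1340)) = 1/(-59211 - 1340) = 1/(-60551) = -1/60551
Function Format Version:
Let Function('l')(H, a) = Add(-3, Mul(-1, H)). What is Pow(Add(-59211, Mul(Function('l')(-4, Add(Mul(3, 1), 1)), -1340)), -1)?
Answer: Rational(-1, 60551) ≈ -1.6515e-5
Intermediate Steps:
Pow(Add(-59211, Mul(Function('l')(-4, Add(Mul(3, 1), 1)), -1340)), -1) = Pow(Add(-59211, Mul(Add(-3, Mul(-1, -4)), -1340)), -1) = Pow(Add(-59211, Mul(Add(-3, 4), -1340)), -1) = Pow(Add(-59211, Mul(1, -1340)), -1) = Pow(Add(-59211, -1340), -1) = Pow(-60551, -1) = Rational(-1, 60551)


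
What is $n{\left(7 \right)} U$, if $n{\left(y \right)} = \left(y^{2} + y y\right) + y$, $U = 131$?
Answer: $13755$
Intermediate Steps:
$n{\left(y \right)} = y + 2 y^{2}$ ($n{\left(y \right)} = \left(y^{2} + y^{2}\right) + y = 2 y^{2} + y = y + 2 y^{2}$)
$n{\left(7 \right)} U = 7 \left(1 + 2 \cdot 7\right) 131 = 7 \left(1 + 14\right) 131 = 7 \cdot 15 \cdot 131 = 105 \cdot 131 = 13755$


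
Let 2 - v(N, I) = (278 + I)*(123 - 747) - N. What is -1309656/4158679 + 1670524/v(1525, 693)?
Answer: 6151647424060/2526110543649 ≈ 2.4352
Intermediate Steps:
v(N, I) = 173474 + N + 624*I (v(N, I) = 2 - ((278 + I)*(123 - 747) - N) = 2 - ((278 + I)*(-624) - N) = 2 - ((-173472 - 624*I) - N) = 2 - (-173472 - N - 624*I) = 2 + (173472 + N + 624*I) = 173474 + N + 624*I)
-1309656/4158679 + 1670524/v(1525, 693) = -1309656/4158679 + 1670524/(173474 + 1525 + 624*693) = -1309656*1/4158679 + 1670524/(173474 + 1525 + 432432) = -1309656/4158679 + 1670524/607431 = 6151647424060/2526110543649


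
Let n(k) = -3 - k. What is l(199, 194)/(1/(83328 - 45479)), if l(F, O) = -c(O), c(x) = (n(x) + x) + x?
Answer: -7229159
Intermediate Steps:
c(x) = -3 + x (c(x) = ((-3 - x) + x) + x = -3 + x)
l(F, O) = 3 - O (l(F, O) = -(-3 + O) = 3 - O)
l(199, 194)/(1/(83328 - 45479)) = (3 - 1*194)/(1/(83328 - 45479)) = (3 - 194)/(1/37849) = -191/1/37849 = -191*37849 = -7229159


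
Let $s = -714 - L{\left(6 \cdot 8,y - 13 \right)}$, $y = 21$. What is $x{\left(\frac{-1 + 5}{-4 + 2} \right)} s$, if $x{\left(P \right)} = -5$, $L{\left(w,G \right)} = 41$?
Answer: $3775$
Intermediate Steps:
$s = -755$ ($s = -714 - 41 = -755$)
$x{\left(\frac{-1 + 5}{-4 + 2} \right)} s = \left(-5\right) \left(-755\right) = 3775$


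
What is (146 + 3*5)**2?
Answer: 25921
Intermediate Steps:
(146 + 3*5)**2 = (146 + 15)**2 = 161**2 = 25921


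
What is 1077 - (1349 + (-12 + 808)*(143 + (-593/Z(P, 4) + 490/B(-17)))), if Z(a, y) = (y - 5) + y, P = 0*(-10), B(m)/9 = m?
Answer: 7006168/153 ≈ 45792.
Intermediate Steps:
B(m) = 9*m
P = 0
Z(a, y) = -5 + 2*y (Z(a, y) = (-5 + y) + y = -5 + 2*y)
1077 - (1349 + (-12 + 808)*(143 + (-593/Z(P, 4) + 490/B(-17)))) = 1077 - (1349 + (-12 + 808)*(143 + (-593/(-5 + 2*4) + 490/((9*(-17)))))) = 1077 - (1349 + 796*(143 + (-593/(-5 + 8) + 490/(-153)))) = 1077 - (1349 + 796*(143 + (-593/3 + 490*(-1/153)))) = 1077 - (1349 + 796*(143 + (-593*⅓ - 490/153))) = 1077 - (1349 + 796*(143 + (-593/3 - 490/153))) = 1077 - (1349 + 796*(143 - 30733/153)) = 1077 - (1349 + 796*(-8854/153)) = 1077 - (1349 - 7047784/153) = 1077 - 1*(-6841387/153) = 1077 + 6841387/153 = 7006168/153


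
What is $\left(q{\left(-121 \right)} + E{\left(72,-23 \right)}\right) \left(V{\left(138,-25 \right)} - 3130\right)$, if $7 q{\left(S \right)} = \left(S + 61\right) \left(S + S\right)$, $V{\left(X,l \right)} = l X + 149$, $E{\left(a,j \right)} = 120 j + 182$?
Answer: $\frac{22675706}{7} \approx 3.2394 \cdot 10^{6}$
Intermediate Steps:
$E{\left(a,j \right)} = 182 + 120 j$
$V{\left(X,l \right)} = 149 + X l$ ($V{\left(X,l \right)} = X l + 149 = 149 + X l$)
$q{\left(S \right)} = \frac{2 S \left(61 + S\right)}{7}$ ($q{\left(S \right)} = \frac{\left(S + 61\right) \left(S + S\right)}{7} = \frac{\left(61 + S\right) 2 S}{7} = \frac{2 S \left(61 + S\right)}{7}$)
$\left(q{\left(-121 \right)} + E{\left(72,-23 \right)}\right) \left(V{\left(138,-25 \right)} - 3130\right) = \left(\frac{2}{7} \left(-121\right) \left(61 - 121\right) + \left(182 + 120 \left(-23\right)\right)\right) \left(\left(149 + 138 \left(-25\right)\right) - 3130\right) = \left(\frac{2}{7} \left(-121\right) \left(-60\right) + \left(182 - 2760\right)\right) \left(\left(149 - 3450\right) - 3130\right) = \left(\frac{14520}{7} - 2578\right) \left(-3301 - 3130\right) = \left(- \frac{3526}{7}\right) \left(-6431\right) = \frac{22675706}{7}$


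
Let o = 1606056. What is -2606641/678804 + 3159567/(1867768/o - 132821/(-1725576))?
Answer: 27517712721119479073869/10798934443195836 ≈ 2.5482e+6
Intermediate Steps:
-2606641/678804 + 3159567/(1867768/o - 132821/(-1725576)) = -2606641/678804 + 3159567/(1867768/1606056 - 132821/(-1725576)) = -2606641*1/678804 + 3159567/(1867768*(1/1606056) - 132821*(-1/1725576)) = -2606641/678804 + 3159567/(233471/200757 + 132821/1725576) = -2606641/678804 + 3159567/(47726299977/38491273448) = -2606641/678804 + 3159567*(38491273448/47726299977) = -2606641/678804 + 40538585791425672/15908766659 = 27517712721119479073869/10798934443195836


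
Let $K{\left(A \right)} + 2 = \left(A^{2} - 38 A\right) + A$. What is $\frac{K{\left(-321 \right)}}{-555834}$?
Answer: $- \frac{57458}{277917} \approx -0.20675$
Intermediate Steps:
$K{\left(A \right)} = -2 + A^{2} - 37 A$ ($K{\left(A \right)} = -2 + \left(\left(A^{2} - 38 A\right) + A\right) = -2 + \left(A^{2} - 37 A\right) = -2 + A^{2} - 37 A$)
$\frac{K{\left(-321 \right)}}{-555834} = \frac{-2 + \left(-321\right)^{2} - -11877}{-555834} = \left(-2 + 103041 + 11877\right) \left(- \frac{1}{555834}\right) = 114916 \left(- \frac{1}{555834}\right) = - \frac{57458}{277917}$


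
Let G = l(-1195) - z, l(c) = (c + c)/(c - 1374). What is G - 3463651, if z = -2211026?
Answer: -3217991235/2569 ≈ -1.2526e+6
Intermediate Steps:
l(c) = 2*c/(-1374 + c) (l(c) = (2*c)/(-1374 + c) = 2*c/(-1374 + c))
G = 5680128184/2569 (G = 2*(-1195)/(-1374 - 1195) - 1*(-2211026) = 2*(-1195)/(-2569) + 2211026 = 2*(-1195)*(-1/2569) + 2211026 = 2390/2569 + 2211026 = 5680128184/2569 ≈ 2.2110e+6)
G - 3463651 = 5680128184/2569 - 3463651 = -3217991235/2569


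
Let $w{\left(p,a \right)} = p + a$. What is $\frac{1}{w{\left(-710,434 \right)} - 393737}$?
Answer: $- \frac{1}{394013} \approx -2.538 \cdot 10^{-6}$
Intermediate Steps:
$w{\left(p,a \right)} = a + p$
$\frac{1}{w{\left(-710,434 \right)} - 393737} = \frac{1}{\left(434 - 710\right) - 393737} = \frac{1}{-276 - 393737} = \frac{1}{-394013} = - \frac{1}{394013}$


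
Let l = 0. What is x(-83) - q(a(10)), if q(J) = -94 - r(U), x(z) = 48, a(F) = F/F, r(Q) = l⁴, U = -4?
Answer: 142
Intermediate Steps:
r(Q) = 0 (r(Q) = 0⁴ = 0)
a(F) = 1
q(J) = -94 (q(J) = -94 - 1*0 = -94 + 0 = -94)
x(-83) - q(a(10)) = 48 - 1*(-94) = 48 + 94 = 142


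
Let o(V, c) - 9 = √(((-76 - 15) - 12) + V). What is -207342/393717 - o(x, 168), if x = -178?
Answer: -1250265/131239 - I*√281 ≈ -9.5266 - 16.763*I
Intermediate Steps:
o(V, c) = 9 + √(-103 + V) (o(V, c) = 9 + √(((-76 - 15) - 12) + V) = 9 + √((-91 - 12) + V) = 9 + √(-103 + V))
-207342/393717 - o(x, 168) = -207342/393717 - (9 + √(-103 - 178)) = -207342*1/393717 - (9 + √(-281)) = -69114/131239 - (9 + I*√281) = -69114/131239 + (-9 - I*√281) = -1250265/131239 - I*√281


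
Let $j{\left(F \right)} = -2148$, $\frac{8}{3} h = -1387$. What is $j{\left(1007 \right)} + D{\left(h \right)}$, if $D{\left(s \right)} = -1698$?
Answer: $-3846$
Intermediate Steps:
$h = - \frac{4161}{8}$ ($h = \frac{3}{8} \left(-1387\right) = - \frac{4161}{8} \approx -520.13$)
$j{\left(1007 \right)} + D{\left(h \right)} = -2148 - 1698 = -3846$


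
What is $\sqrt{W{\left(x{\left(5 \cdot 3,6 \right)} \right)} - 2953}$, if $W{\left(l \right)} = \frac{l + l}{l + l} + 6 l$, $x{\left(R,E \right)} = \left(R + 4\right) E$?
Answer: $18 i \sqrt{7} \approx 47.624 i$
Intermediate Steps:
$x{\left(R,E \right)} = E \left(4 + R\right)$ ($x{\left(R,E \right)} = \left(4 + R\right) E = E \left(4 + R\right)$)
$W{\left(l \right)} = 1 + 6 l$ ($W{\left(l \right)} = \frac{2 l}{2 l} + 6 l = 2 l \frac{1}{2 l} + 6 l = 1 + 6 l$)
$\sqrt{W{\left(x{\left(5 \cdot 3,6 \right)} \right)} - 2953} = \sqrt{\left(1 + 6 \cdot 6 \left(4 + 5 \cdot 3\right)\right) - 2953} = \sqrt{\left(1 + 6 \cdot 6 \left(4 + 15\right)\right) - 2953} = \sqrt{\left(1 + 6 \cdot 6 \cdot 19\right) - 2953} = \sqrt{\left(1 + 6 \cdot 114\right) - 2953} = \sqrt{\left(1 + 684\right) - 2953} = \sqrt{685 - 2953} = \sqrt{-2268} = 18 i \sqrt{7}$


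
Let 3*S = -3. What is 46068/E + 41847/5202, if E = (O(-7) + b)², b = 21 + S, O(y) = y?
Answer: 82239293/293046 ≈ 280.64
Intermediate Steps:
S = -1 (S = (⅓)*(-3) = -1)
b = 20 (b = 21 - 1 = 20)
E = 169 (E = (-7 + 20)² = 13² = 169)
46068/E + 41847/5202 = 46068/169 + 41847/5202 = 46068*(1/169) + 41847*(1/5202) = 46068/169 + 13949/1734 = 82239293/293046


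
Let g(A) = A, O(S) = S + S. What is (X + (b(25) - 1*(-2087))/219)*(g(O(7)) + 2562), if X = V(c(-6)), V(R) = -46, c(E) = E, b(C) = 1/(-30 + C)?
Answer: -34291712/365 ≈ -93950.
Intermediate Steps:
O(S) = 2*S
X = -46
(X + (b(25) - 1*(-2087))/219)*(g(O(7)) + 2562) = (-46 + (1/(-30 + 25) - 1*(-2087))/219)*(2*7 + 2562) = (-46 + (1/(-5) + 2087)*(1/219))*(14 + 2562) = (-46 + (-⅕ + 2087)*(1/219))*2576 = (-46 + (10434/5)*(1/219))*2576 = (-46 + 3478/365)*2576 = -13312/365*2576 = -34291712/365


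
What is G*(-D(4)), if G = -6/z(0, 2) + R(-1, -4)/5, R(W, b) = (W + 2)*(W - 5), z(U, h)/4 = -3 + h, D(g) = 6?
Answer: -9/5 ≈ -1.8000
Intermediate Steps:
z(U, h) = -12 + 4*h (z(U, h) = 4*(-3 + h) = -12 + 4*h)
R(W, b) = (-5 + W)*(2 + W) (R(W, b) = (2 + W)*(-5 + W) = (-5 + W)*(2 + W))
G = 3/10 (G = -6/(-12 + 4*2) + (-10 + (-1)² - 3*(-1))/5 = -6/(-12 + 8) + (-10 + 1 + 3)*(⅕) = -6/(-4) - 6*⅕ = -6*(-¼) - 6/5 = 3/2 - 6/5 = 3/10 ≈ 0.30000)
G*(-D(4)) = 3*(-1*6)/10 = (3/10)*(-6) = -9/5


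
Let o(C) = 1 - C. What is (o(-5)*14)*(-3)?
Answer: -252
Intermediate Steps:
(o(-5)*14)*(-3) = ((1 - 1*(-5))*14)*(-3) = ((1 + 5)*14)*(-3) = (6*14)*(-3) = 84*(-3) = -252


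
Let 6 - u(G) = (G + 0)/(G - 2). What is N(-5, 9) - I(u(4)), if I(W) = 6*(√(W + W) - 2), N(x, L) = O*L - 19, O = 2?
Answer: 11 - 12*√2 ≈ -5.9706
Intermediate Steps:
u(G) = 6 - G/(-2 + G) (u(G) = 6 - (G + 0)/(G - 2) = 6 - G/(-2 + G))
N(x, L) = -19 + 2*L (N(x, L) = 2*L - 19 = -19 + 2*L)
I(W) = -12 + 6*√2*√W (I(W) = 6*(√(2*W) - 2) = 6*(√2*√W - 2) = 6*(-2 + √2*√W) = -12 + 6*√2*√W)
N(-5, 9) - I(u(4)) = (-19 + 2*9) - (-12 + 6*√2*√((-12 + 5*4)/(-2 + 4))) = (-19 + 18) - (-12 + 6*√2*√((-12 + 20)/2)) = -1 - (-12 + 6*√2*√((½)*8)) = -1 - (-12 + 6*√2*√4) = -1 - (-12 + 6*√2*2) = -1 - (-12 + 12*√2) = -1 + (12 - 12*√2) = 11 - 12*√2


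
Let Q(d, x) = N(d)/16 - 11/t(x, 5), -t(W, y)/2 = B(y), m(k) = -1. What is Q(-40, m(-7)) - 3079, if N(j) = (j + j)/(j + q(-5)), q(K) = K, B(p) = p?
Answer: -277001/90 ≈ -3077.8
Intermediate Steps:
t(W, y) = -2*y
N(j) = 2*j/(-5 + j) (N(j) = (j + j)/(j - 5) = (2*j)/(-5 + j) = 2*j/(-5 + j))
Q(d, x) = 11/10 + d/(8*(-5 + d)) (Q(d, x) = (2*d/(-5 + d))/16 - 11/((-2*5)) = (2*d/(-5 + d))*(1/16) - 11/(-10) = d/(8*(-5 + d)) - 11*(-⅒) = d/(8*(-5 + d)) + 11/10 = 11/10 + d/(8*(-5 + d)))
Q(-40, m(-7)) - 3079 = (-220 + 49*(-40))/(40*(-5 - 40)) - 3079 = (1/40)*(-220 - 1960)/(-45) - 3079 = (1/40)*(-1/45)*(-2180) - 3079 = 109/90 - 3079 = -277001/90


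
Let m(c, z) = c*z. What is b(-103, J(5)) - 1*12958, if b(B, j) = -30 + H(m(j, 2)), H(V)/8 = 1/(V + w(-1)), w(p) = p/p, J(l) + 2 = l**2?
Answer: -610428/47 ≈ -12988.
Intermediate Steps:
J(l) = -2 + l**2
w(p) = 1
H(V) = 8/(1 + V) (H(V) = 8/(V + 1) = 8/(1 + V))
b(B, j) = -30 + 8/(1 + 2*j) (b(B, j) = -30 + 8/(1 + j*2) = -30 + 8/(1 + 2*j))
b(-103, J(5)) - 1*12958 = 2*(-11 - 30*(-2 + 5**2))/(1 + 2*(-2 + 5**2)) - 1*12958 = 2*(-11 - 30*(-2 + 25))/(1 + 2*(-2 + 25)) - 12958 = 2*(-11 - 30*23)/(1 + 2*23) - 12958 = 2*(-11 - 690)/(1 + 46) - 12958 = 2*(-701)/47 - 12958 = 2*(1/47)*(-701) - 12958 = -1402/47 - 12958 = -610428/47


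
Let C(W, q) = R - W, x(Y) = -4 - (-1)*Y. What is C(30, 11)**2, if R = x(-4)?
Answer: 1444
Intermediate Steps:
x(Y) = -4 + Y
R = -8 (R = -4 - 4 = -8)
C(W, q) = -8 - W
C(30, 11)**2 = (-8 - 1*30)**2 = (-8 - 30)**2 = (-38)**2 = 1444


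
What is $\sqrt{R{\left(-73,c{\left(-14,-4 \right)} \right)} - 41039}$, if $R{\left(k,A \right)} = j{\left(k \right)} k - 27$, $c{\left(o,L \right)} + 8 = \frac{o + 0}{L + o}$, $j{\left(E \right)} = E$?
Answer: $i \sqrt{35737} \approx 189.04 i$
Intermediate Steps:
$c{\left(o,L \right)} = -8 + \frac{o}{L + o}$ ($c{\left(o,L \right)} = -8 + \frac{o + 0}{L + o} = -8 + \frac{o}{L + o}$)
$R{\left(k,A \right)} = -27 + k^{2}$ ($R{\left(k,A \right)} = k k - 27 = k^{2} - 27 = -27 + k^{2}$)
$\sqrt{R{\left(-73,c{\left(-14,-4 \right)} \right)} - 41039} = \sqrt{\left(-27 + \left(-73\right)^{2}\right) - 41039} = \sqrt{\left(-27 + 5329\right) - 41039} = \sqrt{5302 - 41039} = \sqrt{-35737} = i \sqrt{35737}$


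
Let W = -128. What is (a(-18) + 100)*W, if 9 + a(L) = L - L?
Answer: -11648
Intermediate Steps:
a(L) = -9 (a(L) = -9 + (L - L) = -9 + 0 = -9)
(a(-18) + 100)*W = (-9 + 100)*(-128) = 91*(-128) = -11648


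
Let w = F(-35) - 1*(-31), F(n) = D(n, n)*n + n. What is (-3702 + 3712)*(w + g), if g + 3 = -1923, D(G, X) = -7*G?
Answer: -105050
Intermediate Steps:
g = -1926 (g = -3 - 1923 = -1926)
F(n) = n - 7*n² (F(n) = (-7*n)*n + n = -7*n² + n = n - 7*n²)
w = -8579 (w = -35*(1 - 7*(-35)) - 1*(-31) = -35*(1 + 245) + 31 = -35*246 + 31 = -8610 + 31 = -8579)
(-3702 + 3712)*(w + g) = (-3702 + 3712)*(-8579 - 1926) = 10*(-10505) = -105050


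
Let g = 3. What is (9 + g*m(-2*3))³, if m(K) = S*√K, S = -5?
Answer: -35721 + 16605*I*√6 ≈ -35721.0 + 40674.0*I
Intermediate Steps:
m(K) = -5*√K
(9 + g*m(-2*3))³ = (9 + 3*(-5*I*√6))³ = (9 - 15*I*√6)³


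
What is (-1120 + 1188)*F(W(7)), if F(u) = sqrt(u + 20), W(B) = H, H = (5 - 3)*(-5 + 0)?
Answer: 68*sqrt(10) ≈ 215.03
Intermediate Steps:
H = -10 (H = 2*(-5) = -10)
W(B) = -10
F(u) = sqrt(20 + u)
(-1120 + 1188)*F(W(7)) = (-1120 + 1188)*sqrt(20 - 10) = 68*sqrt(10)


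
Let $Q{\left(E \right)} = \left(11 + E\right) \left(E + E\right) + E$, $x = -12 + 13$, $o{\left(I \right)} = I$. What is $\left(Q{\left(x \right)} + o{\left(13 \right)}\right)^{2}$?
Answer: $1444$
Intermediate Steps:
$x = 1$
$Q{\left(E \right)} = E + 2 E \left(11 + E\right)$ ($Q{\left(E \right)} = \left(11 + E\right) 2 E + E = 2 E \left(11 + E\right) + E = E + 2 E \left(11 + E\right)$)
$\left(Q{\left(x \right)} + o{\left(13 \right)}\right)^{2} = \left(1 \left(23 + 2 \cdot 1\right) + 13\right)^{2} = \left(1 \left(23 + 2\right) + 13\right)^{2} = \left(1 \cdot 25 + 13\right)^{2} = \left(25 + 13\right)^{2} = 38^{2} = 1444$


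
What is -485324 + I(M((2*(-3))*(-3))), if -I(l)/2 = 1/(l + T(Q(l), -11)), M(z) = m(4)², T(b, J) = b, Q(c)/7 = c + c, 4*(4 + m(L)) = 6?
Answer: -181996508/375 ≈ -4.8532e+5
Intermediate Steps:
m(L) = -5/2 (m(L) = -4 + (¼)*6 = -4 + 3/2 = -5/2)
Q(c) = 14*c (Q(c) = 7*(c + c) = 7*(2*c) = 14*c)
M(z) = 25/4 (M(z) = (-5/2)² = 25/4)
I(l) = -2/(15*l) (I(l) = -2/(l + 14*l) = -2*1/(15*l) = -2/(15*l))
-485324 + I(M((2*(-3))*(-3))) = -485324 - 2/(15*25/4) = -485324 - 2/15*4/25 = -485324 - 8/375 = -181996508/375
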